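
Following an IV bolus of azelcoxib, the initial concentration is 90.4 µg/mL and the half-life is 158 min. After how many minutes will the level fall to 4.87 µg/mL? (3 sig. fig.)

k = ln 2 / 158 = 0.004387 min⁻¹
C(t) = C₀ e^(−kt)  ⇒  t = ln(C₀/C) / k
t = ln(90.4/4.87) / 0.004387 = 2.921 / 0.004387 ≈ 666 minutes

666 minutes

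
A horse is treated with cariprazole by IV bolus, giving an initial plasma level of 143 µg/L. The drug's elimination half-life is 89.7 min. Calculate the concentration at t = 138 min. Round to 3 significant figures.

k = ln 2 / 89.7 = 0.007727 min⁻¹
C(t) = C₀ e^(−kt) = 143 × e^(−0.007727 × 138) = 143 × e^(−1.066) = 143 × 0.3443 ≈ 49.2 µg/L

49.2 µg/L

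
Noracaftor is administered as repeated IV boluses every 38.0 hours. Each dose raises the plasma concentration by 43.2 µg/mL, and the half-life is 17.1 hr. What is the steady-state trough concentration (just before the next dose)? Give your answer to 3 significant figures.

k = ln 2 / 17.1 = 0.04053 hr⁻¹
Fraction remaining after one interval: e^(−kτ) = e^(−0.04053 × 38.0) = 0.2143
R = 1 / (1 − 0.2143) = 1.273
Css,max = 43.2 × 1.273 = 54.98 µg/mL
Css,min = Css,max × e^(−kτ) = 54.98 × 0.2143 ≈ 11.8 µg/mL

11.8 µg/mL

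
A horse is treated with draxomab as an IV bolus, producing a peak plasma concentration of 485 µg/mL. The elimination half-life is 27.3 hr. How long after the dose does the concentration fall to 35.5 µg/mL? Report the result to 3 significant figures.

103 hours

k = ln 2 / 27.3 = 0.02539 hr⁻¹
C(t) = C₀ e^(−kt)  ⇒  t = ln(C₀/C) / k
t = ln(485/35.5) / 0.02539 = 2.615 / 0.02539 ≈ 103 hours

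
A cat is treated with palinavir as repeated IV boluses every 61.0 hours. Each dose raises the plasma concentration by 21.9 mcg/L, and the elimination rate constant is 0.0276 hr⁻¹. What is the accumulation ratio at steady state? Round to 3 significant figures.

1.23

Fraction remaining after one interval: e^(−kτ) = e^(−0.02760 × 61.0) = 0.1857
R = 1 / (1 − 0.1857) = 1 / 0.8143 ≈ 1.23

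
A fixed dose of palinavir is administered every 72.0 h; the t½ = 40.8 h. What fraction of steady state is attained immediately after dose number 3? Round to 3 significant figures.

k = ln 2 / 40.8 = 0.01699 h⁻¹
f_n = 1 − e^(−nkτ) = 1 − e^(−3 × 0.01699 × 72.0) = 1 − e^(−3.670) = 1 − 0.02549 ≈ 0.975

0.975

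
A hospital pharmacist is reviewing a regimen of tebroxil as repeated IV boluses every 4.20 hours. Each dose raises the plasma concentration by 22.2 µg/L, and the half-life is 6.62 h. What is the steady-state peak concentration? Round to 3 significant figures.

k = ln 2 / 6.62 = 0.1047 h⁻¹
Fraction remaining after one interval: e^(−kτ) = e^(−0.1047 × 4.20) = 0.6442
R = 1 / (1 − 0.6442) = 2.810
Css,max = 22.2 × 2.810 ≈ 62.4 µg/L

62.4 µg/L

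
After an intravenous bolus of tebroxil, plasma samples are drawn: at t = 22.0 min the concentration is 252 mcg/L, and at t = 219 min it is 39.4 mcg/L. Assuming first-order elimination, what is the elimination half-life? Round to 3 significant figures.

73.6 minutes

k = ln(C₁/C₂) / (t₂ − t₁) = ln(252/39.4) / (219 − 22.0)
  = 1.856 / 197.0 = 0.009420 min⁻¹
t½ = ln 2 / k = ln 2 / 0.009420 ≈ 73.6 minutes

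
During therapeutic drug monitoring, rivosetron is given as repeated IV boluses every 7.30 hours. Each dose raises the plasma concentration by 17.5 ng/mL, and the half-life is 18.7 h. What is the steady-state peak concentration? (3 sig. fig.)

73.8 ng/mL

k = ln 2 / 18.7 = 0.03707 h⁻¹
Fraction remaining after one interval: e^(−kτ) = e^(−0.03707 × 7.30) = 0.7629
R = 1 / (1 − 0.7629) = 4.218
Css,max = 17.5 × 4.218 ≈ 73.8 ng/mL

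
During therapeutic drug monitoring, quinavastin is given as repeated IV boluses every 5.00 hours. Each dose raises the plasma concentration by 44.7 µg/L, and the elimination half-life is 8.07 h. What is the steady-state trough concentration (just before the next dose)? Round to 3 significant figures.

k = ln 2 / 8.07 = 0.08589 h⁻¹
Fraction remaining after one interval: e^(−kτ) = e^(−0.08589 × 5.00) = 0.6509
R = 1 / (1 − 0.6509) = 2.864
Css,max = 44.7 × 2.864 = 128.0 µg/L
Css,min = Css,max × e^(−kτ) = 128.0 × 0.6509 ≈ 83.3 µg/L

83.3 µg/L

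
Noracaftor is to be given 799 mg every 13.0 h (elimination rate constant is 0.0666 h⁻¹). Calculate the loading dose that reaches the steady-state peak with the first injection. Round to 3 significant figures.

1380 mg

Accumulation ratio R = 1 / (1 − e^(−kτ)) = 1 / (1 − e^(−0.06660×13.0)) = 1 / (1 − 0.4207) = 1.726
Loading dose = maintenance dose × R = 799 × 1.726 ≈ 1380 mg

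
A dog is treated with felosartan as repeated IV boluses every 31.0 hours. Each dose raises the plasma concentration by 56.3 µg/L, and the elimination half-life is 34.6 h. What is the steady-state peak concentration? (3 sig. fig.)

122 µg/L

k = ln 2 / 34.6 = 0.02003 h⁻¹
Fraction remaining after one interval: e^(−kτ) = e^(−0.02003 × 31.0) = 0.5374
R = 1 / (1 − 0.5374) = 2.162
Css,max = 56.3 × 2.162 ≈ 122 µg/L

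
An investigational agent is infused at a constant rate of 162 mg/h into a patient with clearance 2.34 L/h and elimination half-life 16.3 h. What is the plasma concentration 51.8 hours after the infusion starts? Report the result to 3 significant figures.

61.6 mg/L

Css = rate / CL = 162 / 2.34 = 69.23 mg/L
k = ln 2 / 16.3 = 0.04252 h⁻¹
C(t) = Css (1 − e^(−kt)) = 69.23 × (1 − e^(−2.203)) = 69.23 × 0.8895 ≈ 61.6 mg/L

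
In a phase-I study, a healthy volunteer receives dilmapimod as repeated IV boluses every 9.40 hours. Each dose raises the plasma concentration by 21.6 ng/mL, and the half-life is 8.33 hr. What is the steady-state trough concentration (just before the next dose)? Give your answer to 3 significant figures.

k = ln 2 / 8.33 = 0.08321 hr⁻¹
Fraction remaining after one interval: e^(−kτ) = e^(−0.08321 × 9.40) = 0.4574
R = 1 / (1 − 0.4574) = 1.843
Css,max = 21.6 × 1.843 = 39.81 ng/mL
Css,min = Css,max × e^(−kτ) = 39.81 × 0.4574 ≈ 18.2 ng/mL

18.2 ng/mL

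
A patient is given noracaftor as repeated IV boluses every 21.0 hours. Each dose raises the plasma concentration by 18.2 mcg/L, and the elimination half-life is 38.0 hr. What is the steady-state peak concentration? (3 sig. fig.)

k = ln 2 / 38.0 = 0.01824 hr⁻¹
Fraction remaining after one interval: e^(−kτ) = e^(−0.01824 × 21.0) = 0.6818
R = 1 / (1 − 0.6818) = 3.142
Css,max = 18.2 × 3.142 ≈ 57.2 mcg/L

57.2 mcg/L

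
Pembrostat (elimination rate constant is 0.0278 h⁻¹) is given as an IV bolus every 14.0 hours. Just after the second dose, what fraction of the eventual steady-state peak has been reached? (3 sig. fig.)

0.541

f_n = 1 − e^(−nkτ) = 1 − e^(−2 × 0.02780 × 14.0) = 1 − e^(−0.7784) = 1 − 0.4591 ≈ 0.541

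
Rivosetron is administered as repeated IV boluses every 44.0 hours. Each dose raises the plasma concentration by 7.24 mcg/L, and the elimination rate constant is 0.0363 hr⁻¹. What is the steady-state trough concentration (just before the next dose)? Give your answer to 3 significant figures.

1.84 mcg/L

Fraction remaining after one interval: e^(−kτ) = e^(−0.03630 × 44.0) = 0.2025
R = 1 / (1 − 0.2025) = 1.254
Css,max = 7.24 × 1.254 = 9.078 mcg/L
Css,min = Css,max × e^(−kτ) = 9.078 × 0.2025 ≈ 1.84 mcg/L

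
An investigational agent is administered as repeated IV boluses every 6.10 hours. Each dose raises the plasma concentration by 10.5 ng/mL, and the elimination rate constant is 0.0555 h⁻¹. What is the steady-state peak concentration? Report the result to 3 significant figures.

Fraction remaining after one interval: e^(−kτ) = e^(−0.05550 × 6.10) = 0.7128
R = 1 / (1 − 0.7128) = 3.482
Css,max = 10.5 × 3.482 ≈ 36.6 ng/mL

36.6 ng/mL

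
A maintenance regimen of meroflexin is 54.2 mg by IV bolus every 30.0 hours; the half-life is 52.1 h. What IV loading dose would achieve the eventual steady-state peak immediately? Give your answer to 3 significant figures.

165 mg

k = ln 2 / 52.1 = 0.01330 h⁻¹
Accumulation ratio R = 1 / (1 − e^(−kτ)) = 1 / (1 − e^(−0.01330×30.0)) = 1 / (1 − 0.6709) = 3.039
Loading dose = maintenance dose × R = 54.2 × 3.039 ≈ 165 mg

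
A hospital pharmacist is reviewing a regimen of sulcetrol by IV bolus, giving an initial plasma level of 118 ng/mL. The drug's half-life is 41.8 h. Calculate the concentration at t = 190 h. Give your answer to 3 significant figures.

k = ln 2 / 41.8 = 0.01658 h⁻¹
190 h is 4.545 half-lives, so C = 118 × (1/2)^4.545 = 118 × 0.04282 ≈ 5.05 ng/mL

5.05 ng/mL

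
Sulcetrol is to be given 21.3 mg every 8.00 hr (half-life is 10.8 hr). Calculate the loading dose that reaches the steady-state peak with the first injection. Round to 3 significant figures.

53.0 mg

k = ln 2 / 10.8 = 0.06418 hr⁻¹
Accumulation ratio R = 1 / (1 − e^(−kτ)) = 1 / (1 − e^(−0.06418×8.00)) = 1 / (1 − 0.5984) = 2.490
Loading dose = maintenance dose × R = 21.3 × 2.490 ≈ 53.0 mg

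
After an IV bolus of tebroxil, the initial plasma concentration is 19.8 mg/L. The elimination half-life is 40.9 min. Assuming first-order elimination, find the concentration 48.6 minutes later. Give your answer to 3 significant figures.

k = ln 2 / 40.9 = 0.01695 min⁻¹
C(t) = C₀ e^(−kt) = 19.8 × e^(−0.01695 × 48.6) = 19.8 × e^(−0.8236) = 19.8 × 0.4388 ≈ 8.69 mg/L

8.69 mg/L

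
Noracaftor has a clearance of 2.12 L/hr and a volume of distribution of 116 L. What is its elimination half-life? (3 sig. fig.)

k = CL / V = 2.12 / 116 = 0.01828 hr⁻¹
t½ = ln 2 / k = ln 2 / 0.01828 ≈ 37.9 hours

37.9 hours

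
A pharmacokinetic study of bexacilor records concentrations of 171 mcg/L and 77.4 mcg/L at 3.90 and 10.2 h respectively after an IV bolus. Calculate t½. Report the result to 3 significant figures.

k = ln(C₁/C₂) / (t₂ − t₁) = ln(171/77.4) / (10.2 − 3.90)
  = 0.7927 / 6.300 = 0.1258 h⁻¹
t½ = ln 2 / k = ln 2 / 0.1258 ≈ 5.51 hours

5.51 hours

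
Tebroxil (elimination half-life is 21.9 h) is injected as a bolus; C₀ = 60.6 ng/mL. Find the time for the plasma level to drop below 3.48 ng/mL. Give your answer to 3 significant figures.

90.3 hours

k = ln 2 / 21.9 = 0.03165 h⁻¹
C(t) = C₀ e^(−kt)  ⇒  t = ln(C₀/C) / k
t = ln(60.6/3.48) / 0.03165 = 2.857 / 0.03165 ≈ 90.3 hours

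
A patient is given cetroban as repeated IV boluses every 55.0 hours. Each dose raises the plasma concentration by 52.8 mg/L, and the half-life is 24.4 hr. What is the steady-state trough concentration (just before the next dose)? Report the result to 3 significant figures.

k = ln 2 / 24.4 = 0.02841 hr⁻¹
Fraction remaining after one interval: e^(−kτ) = e^(−0.02841 × 55.0) = 0.2096
R = 1 / (1 − 0.2096) = 1.265
Css,max = 52.8 × 1.265 = 66.80 mg/L
Css,min = Css,max × e^(−kτ) = 66.80 × 0.2096 ≈ 14.0 mg/L

14.0 mg/L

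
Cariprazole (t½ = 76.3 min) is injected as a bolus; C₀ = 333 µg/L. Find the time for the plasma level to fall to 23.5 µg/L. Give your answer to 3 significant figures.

k = ln 2 / 76.3 = 0.009084 min⁻¹
C(t) = C₀ e^(−kt)  ⇒  t = ln(C₀/C) / k
t = ln(333/23.5) / 0.009084 = 2.651 / 0.009084 ≈ 292 minutes

292 minutes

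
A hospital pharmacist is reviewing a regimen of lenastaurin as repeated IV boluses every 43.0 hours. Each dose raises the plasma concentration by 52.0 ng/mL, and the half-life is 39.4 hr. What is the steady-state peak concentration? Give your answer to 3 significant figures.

98.0 ng/mL

k = ln 2 / 39.4 = 0.01759 hr⁻¹
Fraction remaining after one interval: e^(−kτ) = e^(−0.01759 × 43.0) = 0.4693
R = 1 / (1 − 0.4693) = 1.884
Css,max = 52.0 × 1.884 ≈ 98.0 ng/mL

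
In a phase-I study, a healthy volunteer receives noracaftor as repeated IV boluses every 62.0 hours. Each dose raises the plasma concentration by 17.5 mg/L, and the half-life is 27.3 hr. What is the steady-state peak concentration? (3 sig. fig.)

k = ln 2 / 27.3 = 0.02539 hr⁻¹
Fraction remaining after one interval: e^(−kτ) = e^(−0.02539 × 62.0) = 0.2072
R = 1 / (1 − 0.2072) = 1.261
Css,max = 17.5 × 1.261 ≈ 22.1 mg/L

22.1 mg/L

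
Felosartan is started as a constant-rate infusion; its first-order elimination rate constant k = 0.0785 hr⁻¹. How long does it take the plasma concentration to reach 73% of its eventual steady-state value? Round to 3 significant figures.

16.7 hours

f = 1 − e^(−kt)  ⇒  t = −ln(1 − f) / k
t = −ln(1 − 0.73) / 0.07850 = 1.309 / 0.07850 ≈ 16.7 hours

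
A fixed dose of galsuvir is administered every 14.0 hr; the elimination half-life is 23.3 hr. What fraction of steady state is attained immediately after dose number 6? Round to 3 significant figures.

k = ln 2 / 23.3 = 0.02975 hr⁻¹
f_n = 1 − e^(−nkτ) = 1 − e^(−6 × 0.02975 × 14.0) = 1 − e^(−2.499) = 1 − 0.08218 ≈ 0.918

0.918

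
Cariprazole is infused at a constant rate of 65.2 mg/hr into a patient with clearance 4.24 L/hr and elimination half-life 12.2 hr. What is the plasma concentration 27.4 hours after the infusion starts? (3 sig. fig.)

12.1 mg/L

Css = rate / CL = 65.2 / 4.24 = 15.38 mg/L
k = ln 2 / 12.2 = 0.05682 hr⁻¹
C(t) = Css (1 − e^(−kt)) = 15.38 × (1 − e^(−1.557)) = 15.38 × 0.7892 ≈ 12.1 mg/L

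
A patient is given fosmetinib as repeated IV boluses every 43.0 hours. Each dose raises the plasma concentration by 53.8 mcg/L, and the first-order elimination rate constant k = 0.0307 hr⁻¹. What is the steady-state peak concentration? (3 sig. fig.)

73.4 mcg/L

Fraction remaining after one interval: e^(−kτ) = e^(−0.03070 × 43.0) = 0.2671
R = 1 / (1 − 0.2671) = 1.364
Css,max = 53.8 × 1.364 ≈ 73.4 mcg/L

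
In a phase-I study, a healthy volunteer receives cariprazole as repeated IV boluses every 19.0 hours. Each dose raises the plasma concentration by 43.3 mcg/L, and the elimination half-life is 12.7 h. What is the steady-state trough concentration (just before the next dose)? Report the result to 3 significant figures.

23.8 mcg/L

k = ln 2 / 12.7 = 0.05458 h⁻¹
Fraction remaining after one interval: e^(−kτ) = e^(−0.05458 × 19.0) = 0.3545
R = 1 / (1 − 0.3545) = 1.549
Css,max = 43.3 × 1.549 = 67.08 mcg/L
Css,min = Css,max × e^(−kτ) = 67.08 × 0.3545 ≈ 23.8 mcg/L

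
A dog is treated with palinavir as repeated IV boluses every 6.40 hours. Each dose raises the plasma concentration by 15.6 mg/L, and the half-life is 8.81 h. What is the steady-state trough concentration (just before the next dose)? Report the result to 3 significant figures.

k = ln 2 / 8.81 = 0.07868 h⁻¹
Fraction remaining after one interval: e^(−kτ) = e^(−0.07868 × 6.40) = 0.6044
R = 1 / (1 − 0.6044) = 2.528
Css,max = 15.6 × 2.528 = 39.43 mg/L
Css,min = Css,max × e^(−kτ) = 39.43 × 0.6044 ≈ 23.8 mg/L

23.8 mg/L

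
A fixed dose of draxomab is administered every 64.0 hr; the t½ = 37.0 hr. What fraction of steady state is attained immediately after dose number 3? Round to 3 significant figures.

k = ln 2 / 37.0 = 0.01873 hr⁻¹
f_n = 1 − e^(−nkτ) = 1 − e^(−3 × 0.01873 × 64.0) = 1 − e^(−3.597) = 1 − 0.02741 ≈ 0.973

0.973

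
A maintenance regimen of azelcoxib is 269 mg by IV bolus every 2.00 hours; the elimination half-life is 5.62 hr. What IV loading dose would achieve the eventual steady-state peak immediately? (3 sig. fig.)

1230 mg

k = ln 2 / 5.62 = 0.1233 hr⁻¹
Accumulation ratio R = 1 / (1 − e^(−kτ)) = 1 / (1 − e^(−0.1233×2.00)) = 1 / (1 − 0.7814) = 4.575
Loading dose = maintenance dose × R = 269 × 4.575 ≈ 1230 mg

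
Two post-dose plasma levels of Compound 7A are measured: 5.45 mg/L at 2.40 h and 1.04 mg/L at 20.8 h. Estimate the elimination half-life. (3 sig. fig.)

k = ln(C₁/C₂) / (t₂ − t₁) = ln(5.45/1.04) / (20.8 − 2.40)
  = 1.656 / 18.40 = 0.09002 h⁻¹
t½ = ln 2 / k = ln 2 / 0.09002 ≈ 7.70 hours

7.70 hours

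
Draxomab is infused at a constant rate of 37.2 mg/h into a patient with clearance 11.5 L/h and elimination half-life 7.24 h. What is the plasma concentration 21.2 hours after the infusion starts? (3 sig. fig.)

2.81 µg/mL

Css = rate / CL = 37.2 / 11.5 = 3.235 µg/mL
k = ln 2 / 7.24 = 0.09574 h⁻¹
C(t) = Css (1 − e^(−kt)) = 3.235 × (1 − e^(−2.030)) = 3.235 × 0.8686 ≈ 2.81 µg/mL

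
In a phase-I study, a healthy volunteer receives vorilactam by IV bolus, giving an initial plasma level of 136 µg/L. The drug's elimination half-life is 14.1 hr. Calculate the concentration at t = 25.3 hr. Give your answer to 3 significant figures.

k = ln 2 / 14.1 = 0.04916 hr⁻¹
C(t) = C₀ e^(−kt) = 136 × e^(−0.04916 × 25.3) = 136 × e^(−1.244) = 136 × 0.2883 ≈ 39.2 µg/L

39.2 µg/L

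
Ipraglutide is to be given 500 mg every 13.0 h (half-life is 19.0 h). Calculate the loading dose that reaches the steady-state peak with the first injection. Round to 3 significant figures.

1320 mg

k = ln 2 / 19.0 = 0.03648 h⁻¹
Accumulation ratio R = 1 / (1 − e^(−kτ)) = 1 / (1 − e^(−0.03648×13.0)) = 1 / (1 − 0.6223) = 2.648
Loading dose = maintenance dose × R = 500 × 2.648 ≈ 1320 mg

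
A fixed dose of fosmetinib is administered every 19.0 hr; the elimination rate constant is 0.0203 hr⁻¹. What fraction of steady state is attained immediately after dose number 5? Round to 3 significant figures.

0.855

f_n = 1 − e^(−nkτ) = 1 − e^(−5 × 0.02030 × 19.0) = 1 − e^(−1.928) = 1 − 0.1454 ≈ 0.855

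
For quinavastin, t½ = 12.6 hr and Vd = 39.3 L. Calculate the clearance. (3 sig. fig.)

k = ln 2 / t½ = ln 2 / 12.6 = 0.05501 hr⁻¹
CL = k · V = 0.05501 × 39.3 ≈ 2.16 L/hr

2.16 L/hr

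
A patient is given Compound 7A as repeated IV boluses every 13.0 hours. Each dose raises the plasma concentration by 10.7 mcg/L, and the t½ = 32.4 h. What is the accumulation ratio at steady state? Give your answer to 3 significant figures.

4.12

k = ln 2 / 32.4 = 0.02139 h⁻¹
Fraction remaining after one interval: e^(−kτ) = e^(−0.02139 × 13.0) = 0.7572
R = 1 / (1 − 0.7572) = 1 / 0.2428 ≈ 4.12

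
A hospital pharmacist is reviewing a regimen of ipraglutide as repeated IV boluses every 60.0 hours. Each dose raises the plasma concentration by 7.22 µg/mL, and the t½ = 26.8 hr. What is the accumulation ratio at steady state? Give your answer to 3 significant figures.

1.27

k = ln 2 / 26.8 = 0.02586 hr⁻¹
Fraction remaining after one interval: e^(−kτ) = e^(−0.02586 × 60.0) = 0.2119
R = 1 / (1 − 0.2119) = 1 / 0.7881 ≈ 1.27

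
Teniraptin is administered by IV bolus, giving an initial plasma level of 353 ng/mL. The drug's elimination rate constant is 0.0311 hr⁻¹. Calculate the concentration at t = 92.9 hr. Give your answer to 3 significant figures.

19.6 ng/mL

C(t) = C₀ e^(−kt) = 353 × e^(−0.03110 × 92.9) = 353 × e^(−2.889) = 353 × 0.05562 ≈ 19.6 ng/mL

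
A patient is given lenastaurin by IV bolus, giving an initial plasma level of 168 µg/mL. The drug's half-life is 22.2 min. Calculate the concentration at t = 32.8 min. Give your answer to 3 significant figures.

k = ln 2 / 22.2 = 0.03122 min⁻¹
32.8 min is 1.477 half-lives, so C = 168 × (1/2)^1.477 = 168 × 0.3591 ≈ 60.3 µg/mL

60.3 µg/mL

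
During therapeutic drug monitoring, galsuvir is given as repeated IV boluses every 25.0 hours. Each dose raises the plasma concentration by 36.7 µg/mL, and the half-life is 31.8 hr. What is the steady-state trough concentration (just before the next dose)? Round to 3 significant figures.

k = ln 2 / 31.8 = 0.02180 hr⁻¹
Fraction remaining after one interval: e^(−kτ) = e^(−0.02180 × 25.0) = 0.5799
R = 1 / (1 − 0.5799) = 2.380
Css,max = 36.7 × 2.380 = 87.36 µg/mL
Css,min = Css,max × e^(−kτ) = 87.36 × 0.5799 ≈ 50.7 µg/mL

50.7 µg/mL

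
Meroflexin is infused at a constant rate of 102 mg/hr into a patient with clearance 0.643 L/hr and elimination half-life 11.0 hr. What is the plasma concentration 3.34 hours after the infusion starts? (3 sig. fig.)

30.1 µg/mL

Css = rate / CL = 102 / 0.643 = 158.6 µg/mL
k = ln 2 / 11.0 = 0.06301 hr⁻¹
C(t) = Css (1 − e^(−kt)) = 158.6 × (1 − e^(−0.2105)) = 158.6 × 0.1898 ≈ 30.1 µg/mL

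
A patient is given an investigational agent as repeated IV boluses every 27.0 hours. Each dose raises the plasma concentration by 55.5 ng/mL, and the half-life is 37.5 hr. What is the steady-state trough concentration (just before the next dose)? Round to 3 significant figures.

85.8 ng/mL

k = ln 2 / 37.5 = 0.01848 hr⁻¹
Fraction remaining after one interval: e^(−kτ) = e^(−0.01848 × 27.0) = 0.6071
R = 1 / (1 − 0.6071) = 2.545
Css,max = 55.5 × 2.545 = 141.3 ng/mL
Css,min = Css,max × e^(−kτ) = 141.3 × 0.6071 ≈ 85.8 ng/mL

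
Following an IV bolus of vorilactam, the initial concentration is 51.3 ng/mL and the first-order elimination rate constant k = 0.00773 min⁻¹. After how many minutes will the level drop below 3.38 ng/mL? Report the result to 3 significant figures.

352 minutes

C(t) = C₀ e^(−kt)  ⇒  t = ln(C₀/C) / k
t = ln(51.3/3.38) / 0.007730 = 2.720 / 0.007730 ≈ 352 minutes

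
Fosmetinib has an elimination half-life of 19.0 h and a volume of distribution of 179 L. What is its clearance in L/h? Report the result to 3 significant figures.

6.53 L/h

k = ln 2 / t½ = ln 2 / 19.0 = 0.03648 h⁻¹
CL = k · V = 0.03648 × 179 ≈ 6.53 L/h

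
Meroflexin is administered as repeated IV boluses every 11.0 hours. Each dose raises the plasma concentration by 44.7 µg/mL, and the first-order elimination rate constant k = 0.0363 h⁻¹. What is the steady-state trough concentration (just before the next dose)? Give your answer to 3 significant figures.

91.1 µg/mL

Fraction remaining after one interval: e^(−kτ) = e^(−0.03630 × 11.0) = 0.6708
R = 1 / (1 − 0.6708) = 3.038
Css,max = 44.7 × 3.038 = 135.8 µg/mL
Css,min = Css,max × e^(−kτ) = 135.8 × 0.6708 ≈ 91.1 µg/mL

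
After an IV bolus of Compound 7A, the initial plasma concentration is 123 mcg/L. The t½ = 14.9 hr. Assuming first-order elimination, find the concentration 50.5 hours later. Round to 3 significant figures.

11.7 mcg/L

k = ln 2 / 14.9 = 0.04652 hr⁻¹
50.5 hr is 3.389 half-lives, so C = 123 × (1/2)^3.389 = 123 × 0.09544 ≈ 11.7 mcg/L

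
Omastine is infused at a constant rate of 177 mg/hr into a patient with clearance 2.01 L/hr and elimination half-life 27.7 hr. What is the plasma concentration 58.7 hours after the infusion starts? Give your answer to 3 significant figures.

67.8 µg/mL

Css = rate / CL = 177 / 2.01 = 88.06 µg/mL
k = ln 2 / 27.7 = 0.02502 hr⁻¹
C(t) = Css (1 − e^(−kt)) = 88.06 × (1 − e^(−1.469)) = 88.06 × 0.7698 ≈ 67.8 µg/mL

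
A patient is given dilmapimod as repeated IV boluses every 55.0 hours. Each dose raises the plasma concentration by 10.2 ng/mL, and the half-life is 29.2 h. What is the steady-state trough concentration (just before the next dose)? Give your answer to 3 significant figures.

k = ln 2 / 29.2 = 0.02374 h⁻¹
Fraction remaining after one interval: e^(−kτ) = e^(−0.02374 × 55.0) = 0.2710
R = 1 / (1 − 0.2710) = 1.372
Css,max = 10.2 × 1.372 = 13.99 ng/mL
Css,min = Css,max × e^(−kτ) = 13.99 × 0.2710 ≈ 3.79 ng/mL

3.79 ng/mL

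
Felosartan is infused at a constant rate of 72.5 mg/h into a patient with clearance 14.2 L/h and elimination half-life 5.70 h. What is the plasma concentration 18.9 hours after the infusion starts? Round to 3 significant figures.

Css = rate / CL = 72.5 / 14.2 = 5.106 mg/L
k = ln 2 / 5.70 = 0.1216 h⁻¹
C(t) = Css (1 − e^(−kt)) = 5.106 × (1 − e^(−2.298)) = 5.106 × 0.8996 ≈ 4.59 mg/L

4.59 mg/L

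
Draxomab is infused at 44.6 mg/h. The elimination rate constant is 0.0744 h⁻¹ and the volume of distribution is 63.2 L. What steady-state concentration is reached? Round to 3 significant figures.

CL = k · V = 0.0744 × 63.2 = 4.702 L/h
Css = rate / CL = 44.6 / 4.702 ≈ 9.49 mg/L

9.49 mg/L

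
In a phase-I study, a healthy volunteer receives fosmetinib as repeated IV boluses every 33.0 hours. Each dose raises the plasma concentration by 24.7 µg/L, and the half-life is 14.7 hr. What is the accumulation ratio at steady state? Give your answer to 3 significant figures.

k = ln 2 / 14.7 = 0.04715 hr⁻¹
Fraction remaining after one interval: e^(−kτ) = e^(−0.04715 × 33.0) = 0.2110
R = 1 / (1 − 0.2110) = 1 / 0.7890 ≈ 1.27

1.27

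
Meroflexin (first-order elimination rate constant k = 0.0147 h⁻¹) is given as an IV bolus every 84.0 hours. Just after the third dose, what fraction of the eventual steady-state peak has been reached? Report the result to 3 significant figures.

0.975

f_n = 1 − e^(−nkτ) = 1 − e^(−3 × 0.01470 × 84.0) = 1 − e^(−3.704) = 1 − 0.02461 ≈ 0.975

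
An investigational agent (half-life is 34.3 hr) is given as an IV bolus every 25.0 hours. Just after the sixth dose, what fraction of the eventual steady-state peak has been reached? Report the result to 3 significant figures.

0.952

k = ln 2 / 34.3 = 0.02021 hr⁻¹
f_n = 1 − e^(−nkτ) = 1 − e^(−6 × 0.02021 × 25.0) = 1 − e^(−3.031) = 1 − 0.04825 ≈ 0.952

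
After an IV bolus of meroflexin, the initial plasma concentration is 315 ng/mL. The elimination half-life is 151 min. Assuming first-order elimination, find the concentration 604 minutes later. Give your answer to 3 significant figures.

k = ln 2 / 151 = 0.004590 min⁻¹
C(t) = C₀ e^(−kt) = 315 × e^(−0.004590 × 604) = 315 × e^(−2.773) = 315 × 0.06250 ≈ 19.7 ng/mL

19.7 ng/mL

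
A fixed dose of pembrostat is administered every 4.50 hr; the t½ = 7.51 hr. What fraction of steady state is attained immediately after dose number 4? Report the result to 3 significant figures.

k = ln 2 / 7.51 = 0.09230 hr⁻¹
f_n = 1 − e^(−nkτ) = 1 − e^(−4 × 0.09230 × 4.50) = 1 − e^(−1.661) = 1 − 0.1899 ≈ 0.810

0.810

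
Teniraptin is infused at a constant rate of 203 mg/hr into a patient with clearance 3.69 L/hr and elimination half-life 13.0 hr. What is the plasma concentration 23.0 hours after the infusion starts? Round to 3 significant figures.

38.9 µg/mL

Css = rate / CL = 203 / 3.69 = 55.01 µg/mL
k = ln 2 / 13.0 = 0.05332 hr⁻¹
C(t) = Css (1 − e^(−kt)) = 55.01 × (1 − e^(−1.226)) = 55.01 × 0.7066 ≈ 38.9 µg/mL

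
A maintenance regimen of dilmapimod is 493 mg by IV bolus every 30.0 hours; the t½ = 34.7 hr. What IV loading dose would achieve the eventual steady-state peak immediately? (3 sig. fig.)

k = ln 2 / 34.7 = 0.01998 hr⁻¹
Accumulation ratio R = 1 / (1 − e^(−kτ)) = 1 / (1 − e^(−0.01998×30.0)) = 1 / (1 − 0.5492) = 2.218
Loading dose = maintenance dose × R = 493 × 2.218 ≈ 1090 mg

1090 mg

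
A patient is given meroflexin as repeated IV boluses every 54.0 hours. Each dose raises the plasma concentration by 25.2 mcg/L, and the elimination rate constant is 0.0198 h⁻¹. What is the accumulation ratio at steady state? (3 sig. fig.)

1.52

Fraction remaining after one interval: e^(−kτ) = e^(−0.01980 × 54.0) = 0.3433
R = 1 / (1 − 0.3433) = 1 / 0.6567 ≈ 1.52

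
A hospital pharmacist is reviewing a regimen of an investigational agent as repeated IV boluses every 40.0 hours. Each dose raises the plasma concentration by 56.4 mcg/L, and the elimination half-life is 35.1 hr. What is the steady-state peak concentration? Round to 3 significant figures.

103 mcg/L

k = ln 2 / 35.1 = 0.01975 hr⁻¹
Fraction remaining after one interval: e^(−kτ) = e^(−0.01975 × 40.0) = 0.4539
R = 1 / (1 − 0.4539) = 1.831
Css,max = 56.4 × 1.831 ≈ 103 mcg/L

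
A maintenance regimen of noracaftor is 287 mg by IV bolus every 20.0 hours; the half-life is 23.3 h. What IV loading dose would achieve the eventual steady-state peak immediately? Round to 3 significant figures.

640 mg

k = ln 2 / 23.3 = 0.02975 h⁻¹
Accumulation ratio R = 1 / (1 − e^(−kτ)) = 1 / (1 − e^(−0.02975×20.0)) = 1 / (1 − 0.5516) = 2.230
Loading dose = maintenance dose × R = 287 × 2.230 ≈ 640 mg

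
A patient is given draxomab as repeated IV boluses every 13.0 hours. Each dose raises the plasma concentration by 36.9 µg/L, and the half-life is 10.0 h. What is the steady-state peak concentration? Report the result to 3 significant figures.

k = ln 2 / 10.0 = 0.06931 h⁻¹
Fraction remaining after one interval: e^(−kτ) = e^(−0.06931 × 13.0) = 0.4061
R = 1 / (1 − 0.4061) = 1.684
Css,max = 36.9 × 1.684 ≈ 62.1 µg/L

62.1 µg/L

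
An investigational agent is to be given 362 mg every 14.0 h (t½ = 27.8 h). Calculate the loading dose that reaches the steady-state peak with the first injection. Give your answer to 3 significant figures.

1230 mg

k = ln 2 / 27.8 = 0.02493 h⁻¹
Accumulation ratio R = 1 / (1 − e^(−kτ)) = 1 / (1 − e^(−0.02493×14.0)) = 1 / (1 − 0.7053) = 3.394
Loading dose = maintenance dose × R = 362 × 3.394 ≈ 1230 mg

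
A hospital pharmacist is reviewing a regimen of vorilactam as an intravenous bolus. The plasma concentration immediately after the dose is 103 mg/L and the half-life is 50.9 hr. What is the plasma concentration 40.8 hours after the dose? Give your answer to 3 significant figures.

k = ln 2 / 50.9 = 0.01362 hr⁻¹
C(t) = C₀ e^(−kt) = 103 × e^(−0.01362 × 40.8) = 103 × e^(−0.5556) = 103 × 0.5737 ≈ 59.1 mg/L

59.1 mg/L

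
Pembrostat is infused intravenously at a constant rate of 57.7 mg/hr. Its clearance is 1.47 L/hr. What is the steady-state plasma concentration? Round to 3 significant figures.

Css = infusion rate / CL = 57.7 / 1.47 ≈ 39.3 µg/mL

39.3 µg/mL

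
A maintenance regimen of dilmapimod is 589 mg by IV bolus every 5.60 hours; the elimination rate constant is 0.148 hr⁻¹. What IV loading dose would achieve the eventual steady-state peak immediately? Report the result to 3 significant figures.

1050 mg

Accumulation ratio R = 1 / (1 − e^(−kτ)) = 1 / (1 − e^(−0.1480×5.60)) = 1 / (1 − 0.4366) = 1.775
Loading dose = maintenance dose × R = 589 × 1.775 ≈ 1050 mg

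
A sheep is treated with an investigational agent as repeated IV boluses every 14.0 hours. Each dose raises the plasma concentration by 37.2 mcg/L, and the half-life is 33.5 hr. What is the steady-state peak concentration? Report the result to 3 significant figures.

k = ln 2 / 33.5 = 0.02069 hr⁻¹
Fraction remaining after one interval: e^(−kτ) = e^(−0.02069 × 14.0) = 0.7485
R = 1 / (1 − 0.7485) = 3.976
Css,max = 37.2 × 3.976 ≈ 148 mcg/L

148 mcg/L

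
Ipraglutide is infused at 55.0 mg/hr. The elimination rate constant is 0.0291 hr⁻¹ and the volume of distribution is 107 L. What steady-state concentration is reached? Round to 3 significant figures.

CL = k · V = 0.0291 × 107 = 3.114 L/hr
Css = rate / CL = 55.0 / 3.114 ≈ 17.7 mg/L

17.7 mg/L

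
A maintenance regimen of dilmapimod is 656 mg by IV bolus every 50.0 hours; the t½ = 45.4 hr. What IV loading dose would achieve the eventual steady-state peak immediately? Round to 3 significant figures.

1230 mg

k = ln 2 / 45.4 = 0.01527 hr⁻¹
Accumulation ratio R = 1 / (1 − e^(−kτ)) = 1 / (1 − e^(−0.01527×50.0)) = 1 / (1 − 0.4661) = 1.873
Loading dose = maintenance dose × R = 656 × 1.873 ≈ 1230 mg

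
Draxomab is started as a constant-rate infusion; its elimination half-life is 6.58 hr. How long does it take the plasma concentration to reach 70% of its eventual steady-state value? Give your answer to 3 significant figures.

k = ln 2 / 6.58 = 0.1053 hr⁻¹
f = 1 − e^(−kt)  ⇒  t = −ln(1 − f) / k
t = −ln(1 − 0.7) / 0.1053 = 1.204 / 0.1053 ≈ 11.4 hours

11.4 hours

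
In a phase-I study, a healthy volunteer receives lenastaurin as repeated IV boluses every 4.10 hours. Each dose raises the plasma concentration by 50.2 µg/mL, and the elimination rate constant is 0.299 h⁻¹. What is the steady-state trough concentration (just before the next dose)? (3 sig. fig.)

20.9 µg/mL

Fraction remaining after one interval: e^(−kτ) = e^(−0.2990 × 4.10) = 0.2935
R = 1 / (1 − 0.2935) = 1.415
Css,max = 50.2 × 1.415 = 71.05 µg/mL
Css,min = Css,max × e^(−kτ) = 71.05 × 0.2935 ≈ 20.9 µg/mL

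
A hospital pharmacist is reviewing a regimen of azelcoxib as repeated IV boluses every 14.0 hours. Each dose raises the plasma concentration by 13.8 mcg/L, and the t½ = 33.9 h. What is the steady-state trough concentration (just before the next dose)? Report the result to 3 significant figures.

41.6 mcg/L

k = ln 2 / 33.9 = 0.02045 h⁻¹
Fraction remaining after one interval: e^(−kτ) = e^(−0.02045 × 14.0) = 0.7511
R = 1 / (1 − 0.7511) = 4.017
Css,max = 13.8 × 4.017 = 55.44 mcg/L
Css,min = Css,max × e^(−kτ) = 55.44 × 0.7511 ≈ 41.6 mcg/L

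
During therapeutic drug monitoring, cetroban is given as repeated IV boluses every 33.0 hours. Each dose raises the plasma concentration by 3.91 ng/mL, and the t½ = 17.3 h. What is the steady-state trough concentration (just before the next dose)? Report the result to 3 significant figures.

1.42 ng/mL

k = ln 2 / 17.3 = 0.04007 h⁻¹
Fraction remaining after one interval: e^(−kτ) = e^(−0.04007 × 33.0) = 0.2666
R = 1 / (1 − 0.2666) = 1.363
Css,max = 3.91 × 1.363 = 5.331 ng/mL
Css,min = Css,max × e^(−kτ) = 5.331 × 0.2666 ≈ 1.42 ng/mL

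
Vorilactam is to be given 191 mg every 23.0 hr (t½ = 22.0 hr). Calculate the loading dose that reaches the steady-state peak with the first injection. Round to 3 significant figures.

371 mg

k = ln 2 / 22.0 = 0.03151 hr⁻¹
Accumulation ratio R = 1 / (1 − e^(−kτ)) = 1 / (1 − e^(−0.03151×23.0)) = 1 / (1 − 0.4845) = 1.940
Loading dose = maintenance dose × R = 191 × 1.940 ≈ 371 mg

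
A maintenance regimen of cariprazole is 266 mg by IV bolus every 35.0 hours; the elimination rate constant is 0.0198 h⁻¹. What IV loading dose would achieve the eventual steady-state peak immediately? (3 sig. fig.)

532 mg

Accumulation ratio R = 1 / (1 − e^(−kτ)) = 1 / (1 − e^(−0.01980×35.0)) = 1 / (1 − 0.5001) = 2.000
Loading dose = maintenance dose × R = 266 × 2.000 ≈ 532 mg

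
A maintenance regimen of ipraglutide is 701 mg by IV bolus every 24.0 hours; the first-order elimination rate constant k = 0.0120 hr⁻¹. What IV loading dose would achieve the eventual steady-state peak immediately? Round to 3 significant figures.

Accumulation ratio R = 1 / (1 − e^(−kτ)) = 1 / (1 − e^(−0.01200×24.0)) = 1 / (1 − 0.7498) = 3.996
Loading dose = maintenance dose × R = 701 × 3.996 ≈ 2800 mg

2800 mg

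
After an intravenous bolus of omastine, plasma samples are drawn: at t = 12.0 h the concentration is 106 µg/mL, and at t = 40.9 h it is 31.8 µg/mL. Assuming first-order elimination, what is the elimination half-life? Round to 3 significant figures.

k = ln(C₁/C₂) / (t₂ − t₁) = ln(106/31.8) / (40.9 − 12.0)
  = 1.204 / 28.90 = 0.04166 h⁻¹
t½ = ln 2 / k = ln 2 / 0.04166 ≈ 16.6 hours

16.6 hours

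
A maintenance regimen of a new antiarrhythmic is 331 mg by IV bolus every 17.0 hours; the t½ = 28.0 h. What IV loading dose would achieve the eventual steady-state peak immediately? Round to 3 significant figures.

964 mg

k = ln 2 / 28.0 = 0.02476 h⁻¹
Accumulation ratio R = 1 / (1 − e^(−kτ)) = 1 / (1 − e^(−0.02476×17.0)) = 1 / (1 − 0.6565) = 2.911
Loading dose = maintenance dose × R = 331 × 2.911 ≈ 964 mg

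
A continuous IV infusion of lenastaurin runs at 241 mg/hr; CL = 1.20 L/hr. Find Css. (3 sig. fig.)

201 µg/mL

Css = infusion rate / CL = 241 / 1.20 ≈ 201 µg/mL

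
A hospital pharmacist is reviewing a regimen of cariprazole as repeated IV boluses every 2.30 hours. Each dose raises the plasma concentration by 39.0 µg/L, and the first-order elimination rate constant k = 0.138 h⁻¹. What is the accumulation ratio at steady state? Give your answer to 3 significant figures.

3.68

Fraction remaining after one interval: e^(−kτ) = e^(−0.1380 × 2.30) = 0.7280
R = 1 / (1 − 0.7280) = 1 / 0.2720 ≈ 3.68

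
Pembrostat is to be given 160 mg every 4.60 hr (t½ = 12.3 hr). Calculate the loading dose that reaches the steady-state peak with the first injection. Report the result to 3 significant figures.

k = ln 2 / 12.3 = 0.05635 hr⁻¹
Accumulation ratio R = 1 / (1 − e^(−kτ)) = 1 / (1 − e^(−0.05635×4.60)) = 1 / (1 − 0.7716) = 4.379
Loading dose = maintenance dose × R = 160 × 4.379 ≈ 701 mg

701 mg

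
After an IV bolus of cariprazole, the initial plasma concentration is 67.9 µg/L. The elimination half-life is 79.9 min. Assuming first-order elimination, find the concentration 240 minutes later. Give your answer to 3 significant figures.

8.47 µg/L

k = ln 2 / 79.9 = 0.008675 min⁻¹
C(t) = C₀ e^(−kt) = 67.9 × e^(−0.008675 × 240) = 67.9 × e^(−2.082) = 67.9 × 0.1247 ≈ 8.47 µg/L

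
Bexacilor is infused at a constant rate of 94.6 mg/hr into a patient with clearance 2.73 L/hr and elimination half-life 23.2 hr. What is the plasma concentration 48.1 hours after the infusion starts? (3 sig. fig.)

Css = rate / CL = 94.6 / 2.73 = 34.65 mg/L
k = ln 2 / 23.2 = 0.02988 hr⁻¹
C(t) = Css (1 − e^(−kt)) = 34.65 × (1 − e^(−1.437)) = 34.65 × 0.7624 ≈ 26.4 mg/L

26.4 mg/L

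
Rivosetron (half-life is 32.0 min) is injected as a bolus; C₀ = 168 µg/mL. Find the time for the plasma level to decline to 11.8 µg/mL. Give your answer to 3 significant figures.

123 minutes

k = ln 2 / 32.0 = 0.02166 min⁻¹
C(t) = C₀ e^(−kt)  ⇒  t = ln(C₀/C) / k
t = ln(168/11.8) / 0.02166 = 2.656 / 0.02166 ≈ 123 minutes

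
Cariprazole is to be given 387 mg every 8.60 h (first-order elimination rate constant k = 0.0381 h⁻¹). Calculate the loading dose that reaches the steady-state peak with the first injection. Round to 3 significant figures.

1390 mg

Accumulation ratio R = 1 / (1 − e^(−kτ)) = 1 / (1 − e^(−0.03810×8.60)) = 1 / (1 − 0.7206) = 3.579
Loading dose = maintenance dose × R = 387 × 3.579 ≈ 1390 mg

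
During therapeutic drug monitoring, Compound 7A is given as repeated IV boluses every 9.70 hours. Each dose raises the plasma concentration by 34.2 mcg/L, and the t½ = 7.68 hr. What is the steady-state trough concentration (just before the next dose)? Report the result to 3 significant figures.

24.4 mcg/L

k = ln 2 / 7.68 = 0.09025 hr⁻¹
Fraction remaining after one interval: e^(−kτ) = e^(−0.09025 × 9.70) = 0.4167
R = 1 / (1 − 0.4167) = 1.714
Css,max = 34.2 × 1.714 = 58.63 mcg/L
Css,min = Css,max × e^(−kτ) = 58.63 × 0.4167 ≈ 24.4 mcg/L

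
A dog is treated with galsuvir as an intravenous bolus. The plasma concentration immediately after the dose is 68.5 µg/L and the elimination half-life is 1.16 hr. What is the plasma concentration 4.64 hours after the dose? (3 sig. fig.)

4.28 µg/L

k = ln 2 / 1.16 = 0.5975 hr⁻¹
4.64 hr is 4.000 half-lives, so C = 68.5 × (1/2)^4.000 = 68.5 × 0.06250 ≈ 4.28 µg/L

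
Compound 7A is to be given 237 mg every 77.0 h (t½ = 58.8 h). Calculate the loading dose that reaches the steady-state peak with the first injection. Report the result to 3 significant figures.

397 mg

k = ln 2 / 58.8 = 0.01179 h⁻¹
Accumulation ratio R = 1 / (1 − e^(−kτ)) = 1 / (1 − e^(−0.01179×77.0)) = 1 / (1 − 0.4035) = 1.676
Loading dose = maintenance dose × R = 237 × 1.676 ≈ 397 mg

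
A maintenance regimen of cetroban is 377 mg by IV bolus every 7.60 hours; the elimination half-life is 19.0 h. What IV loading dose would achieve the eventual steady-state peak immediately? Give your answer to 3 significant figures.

k = ln 2 / 19.0 = 0.03648 h⁻¹
Accumulation ratio R = 1 / (1 − e^(−kτ)) = 1 / (1 − e^(−0.03648×7.60)) = 1 / (1 − 0.7579) = 4.130
Loading dose = maintenance dose × R = 377 × 4.130 ≈ 1560 mg

1560 mg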